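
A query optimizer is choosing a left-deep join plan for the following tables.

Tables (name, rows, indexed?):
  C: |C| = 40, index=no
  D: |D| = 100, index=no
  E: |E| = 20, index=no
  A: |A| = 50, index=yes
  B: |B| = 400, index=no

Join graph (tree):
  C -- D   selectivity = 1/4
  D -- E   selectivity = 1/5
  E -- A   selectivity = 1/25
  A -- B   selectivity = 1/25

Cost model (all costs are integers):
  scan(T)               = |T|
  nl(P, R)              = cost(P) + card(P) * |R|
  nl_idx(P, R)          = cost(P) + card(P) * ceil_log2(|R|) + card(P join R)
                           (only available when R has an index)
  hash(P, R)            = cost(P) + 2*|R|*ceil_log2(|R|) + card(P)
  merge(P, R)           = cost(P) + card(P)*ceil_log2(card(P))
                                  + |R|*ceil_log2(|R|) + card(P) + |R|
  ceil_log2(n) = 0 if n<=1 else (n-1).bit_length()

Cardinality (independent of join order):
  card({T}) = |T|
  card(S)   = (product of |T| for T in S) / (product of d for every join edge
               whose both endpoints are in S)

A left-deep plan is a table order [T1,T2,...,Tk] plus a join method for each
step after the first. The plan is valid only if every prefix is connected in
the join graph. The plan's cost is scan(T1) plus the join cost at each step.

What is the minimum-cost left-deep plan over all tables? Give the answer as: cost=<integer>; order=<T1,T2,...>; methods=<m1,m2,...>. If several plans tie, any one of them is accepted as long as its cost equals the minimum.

cost=17720; order=B,A,E,D,C; methods=hash,hash,hash,hash

Selinger DP (subsets sized 1..n):
  {C}: scan cost=40, card=40
  {D}: scan cost=100, card=100
  {E}: scan cost=20, card=20
  {A}: scan cost=50, card=50
  {B}: scan cost=400, card=400
  {CD}: card=1000; try (C,hash)→680, (D,merge)→1120, (C,merge)→1180, (D,hash)→1480, (D,nl)→4040, (C,nl)→4100; best=680 via (C,hash)
  {DE}: card=400; try (E,hash)→400, (D,merge)→940, (E,merge)→1020, (D,hash)→1440, (D,nl)→2020, (E,nl)→2100; best=400 via (E,hash)
  {AE}: card=40; try (A,nl_idx)→180, (E,hash)→300, (A,merge)→490, (E,merge)→520, (A,hash)→640, (A,nl)→1020 …(+1); best=180 via (A,nl_idx)
  {AB}: card=800; try (A,hash)→1400, (A,nl_idx)→3600, (B,merge)→4400, (A,merge)→4750, (B,hash)→7300, (B,nl)→20050 …(+1); best=1400 via (A,hash)
  {CDE}: card=4000; try (C,hash)→1280, (E,hash)→1880, (C,merge)→4680, (E,merge)→11800, (C,nl)→16400, (E,nl)→20680; best=1280 via (C,hash)
  {ADE}: card=800; try (D,merge)→1260, (A,hash)→1400, (D,hash)→1620, (A,nl_idx)→3600, (D,nl)→4180, (A,merge)→4750 …(+1); best=1260 via (D,merge)
  {ABE}: card=640; try (E,hash)→2400, (B,merge)→4460, (B,hash)→7420, (E,merge)→10320, (B,nl)→16180, (E,nl)→17400; best=2400 via (E,hash)
  {ACDE}: card=8000; try (C,hash)→2540, (A,hash)→5880, (C,merge)→10340, (C,nl)→33260, (A,nl_idx)→33280, (A,merge)→53630 …(+1); best=2540 via (C,hash)
  {ABDE}: card=12800; try (D,hash)→4440, (B,hash)→9260, (D,merge)→10240, (B,merge)→14060, (D,nl)→66400, (B,nl)→321260; best=4440 via (D,hash)
  {ABCDE}: card=128000; try (C,hash)→17720, (B,hash)→17740, (B,merge)→118540, (C,merge)→196720, (C,nl)→516440, (B,nl)→3202540; best=17720 via (C,hash)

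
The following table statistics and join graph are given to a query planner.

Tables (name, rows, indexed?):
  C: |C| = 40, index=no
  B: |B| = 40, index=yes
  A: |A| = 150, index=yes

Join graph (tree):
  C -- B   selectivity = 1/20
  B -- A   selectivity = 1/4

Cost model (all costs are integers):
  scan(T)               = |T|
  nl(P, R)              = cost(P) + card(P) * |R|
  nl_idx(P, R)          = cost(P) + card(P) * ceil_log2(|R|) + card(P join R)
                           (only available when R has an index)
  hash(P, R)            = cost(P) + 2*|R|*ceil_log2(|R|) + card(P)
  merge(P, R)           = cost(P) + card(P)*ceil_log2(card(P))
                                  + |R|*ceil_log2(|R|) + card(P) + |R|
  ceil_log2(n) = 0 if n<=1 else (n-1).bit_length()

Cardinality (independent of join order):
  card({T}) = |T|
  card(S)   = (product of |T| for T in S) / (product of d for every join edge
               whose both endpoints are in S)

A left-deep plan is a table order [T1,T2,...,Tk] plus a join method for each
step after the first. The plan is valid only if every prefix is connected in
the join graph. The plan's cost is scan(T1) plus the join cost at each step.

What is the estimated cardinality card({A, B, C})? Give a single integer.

3000

Tables in S: A(150), B(40), C(40)
Edges inside S: C-B(d=20), B-A(d=4)
numerator = 150 * 40 * 40 = 240000
denominator = 20 * 4 = 80
card(S) = 240000 / 80 = 3000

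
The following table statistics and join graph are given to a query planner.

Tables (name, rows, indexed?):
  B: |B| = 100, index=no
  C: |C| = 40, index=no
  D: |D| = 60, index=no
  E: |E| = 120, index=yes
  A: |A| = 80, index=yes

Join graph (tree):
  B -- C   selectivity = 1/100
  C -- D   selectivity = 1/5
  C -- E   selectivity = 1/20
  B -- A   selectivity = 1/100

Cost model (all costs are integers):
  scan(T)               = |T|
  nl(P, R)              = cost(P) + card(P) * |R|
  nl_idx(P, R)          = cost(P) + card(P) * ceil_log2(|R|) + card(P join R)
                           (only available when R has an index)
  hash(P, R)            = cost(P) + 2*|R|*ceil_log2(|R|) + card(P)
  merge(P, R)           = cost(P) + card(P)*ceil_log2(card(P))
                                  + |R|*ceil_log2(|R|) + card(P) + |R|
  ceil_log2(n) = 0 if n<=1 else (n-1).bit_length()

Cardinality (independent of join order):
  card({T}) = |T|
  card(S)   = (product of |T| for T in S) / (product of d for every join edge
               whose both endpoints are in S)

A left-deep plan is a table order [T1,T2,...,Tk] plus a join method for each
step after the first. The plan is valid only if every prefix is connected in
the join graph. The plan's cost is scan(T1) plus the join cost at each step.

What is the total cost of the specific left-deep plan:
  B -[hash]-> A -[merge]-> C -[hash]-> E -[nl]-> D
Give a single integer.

step 1: scan B: cost=100, card=100
step 2: join A via hash
    card(P join A) = 100*80/(100) = 80
    cost = 100 + 2*80*7 + 100 = 1320
step 3: join C via merge
    card(P join C) = 80*40/(100) = 32
    cost = 1320 + 80*7 + 40*6 + 80 + 40 = 2240
step 4: join E via hash
    card(P join E) = 32*120/(20) = 192
    cost = 2240 + 2*120*7 + 32 = 3952
step 5: join D via nl
    card(P join D) = 192*60/(5) = 2304
    cost = 3952 + 192*60 = 15472

15472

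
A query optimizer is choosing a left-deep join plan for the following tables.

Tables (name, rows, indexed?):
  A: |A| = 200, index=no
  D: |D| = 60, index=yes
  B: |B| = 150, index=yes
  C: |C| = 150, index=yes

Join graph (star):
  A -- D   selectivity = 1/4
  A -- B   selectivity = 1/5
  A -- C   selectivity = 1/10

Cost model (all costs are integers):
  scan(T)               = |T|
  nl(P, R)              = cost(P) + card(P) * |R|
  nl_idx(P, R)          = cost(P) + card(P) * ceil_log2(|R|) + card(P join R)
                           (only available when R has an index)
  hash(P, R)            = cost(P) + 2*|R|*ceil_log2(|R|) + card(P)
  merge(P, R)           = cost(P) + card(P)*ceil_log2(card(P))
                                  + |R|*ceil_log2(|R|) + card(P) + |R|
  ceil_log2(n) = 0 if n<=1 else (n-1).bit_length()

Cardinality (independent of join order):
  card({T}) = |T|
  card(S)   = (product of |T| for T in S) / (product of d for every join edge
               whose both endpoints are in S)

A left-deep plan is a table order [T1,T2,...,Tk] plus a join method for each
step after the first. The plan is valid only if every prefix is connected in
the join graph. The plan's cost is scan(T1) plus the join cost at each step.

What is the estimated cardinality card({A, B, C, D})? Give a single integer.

1350000

Tables in S: A(200), B(150), C(150), D(60)
Edges inside S: A-D(d=4), A-B(d=5), A-C(d=10)
numerator = 200 * 150 * 150 * 60 = 270000000
denominator = 4 * 5 * 10 = 200
card(S) = 270000000 / 200 = 1350000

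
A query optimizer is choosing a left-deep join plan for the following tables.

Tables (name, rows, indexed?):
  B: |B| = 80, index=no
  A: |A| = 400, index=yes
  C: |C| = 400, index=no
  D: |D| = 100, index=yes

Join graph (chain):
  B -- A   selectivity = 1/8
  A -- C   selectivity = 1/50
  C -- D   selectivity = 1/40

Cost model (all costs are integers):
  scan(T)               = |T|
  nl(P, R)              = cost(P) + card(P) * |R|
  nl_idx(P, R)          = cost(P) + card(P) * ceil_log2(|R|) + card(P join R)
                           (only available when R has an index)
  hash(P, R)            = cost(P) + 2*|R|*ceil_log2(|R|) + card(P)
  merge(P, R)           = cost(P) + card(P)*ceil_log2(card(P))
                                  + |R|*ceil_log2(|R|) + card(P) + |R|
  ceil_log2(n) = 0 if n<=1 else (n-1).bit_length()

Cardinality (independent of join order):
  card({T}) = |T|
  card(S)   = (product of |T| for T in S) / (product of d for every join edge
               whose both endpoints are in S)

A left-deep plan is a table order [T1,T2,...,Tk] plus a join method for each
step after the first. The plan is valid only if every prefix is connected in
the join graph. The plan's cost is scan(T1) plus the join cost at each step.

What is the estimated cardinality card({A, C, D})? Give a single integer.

8000

Tables in S: A(400), C(400), D(100)
Edges inside S: A-C(d=50), C-D(d=40)
numerator = 400 * 400 * 100 = 16000000
denominator = 50 * 40 = 2000
card(S) = 16000000 / 2000 = 8000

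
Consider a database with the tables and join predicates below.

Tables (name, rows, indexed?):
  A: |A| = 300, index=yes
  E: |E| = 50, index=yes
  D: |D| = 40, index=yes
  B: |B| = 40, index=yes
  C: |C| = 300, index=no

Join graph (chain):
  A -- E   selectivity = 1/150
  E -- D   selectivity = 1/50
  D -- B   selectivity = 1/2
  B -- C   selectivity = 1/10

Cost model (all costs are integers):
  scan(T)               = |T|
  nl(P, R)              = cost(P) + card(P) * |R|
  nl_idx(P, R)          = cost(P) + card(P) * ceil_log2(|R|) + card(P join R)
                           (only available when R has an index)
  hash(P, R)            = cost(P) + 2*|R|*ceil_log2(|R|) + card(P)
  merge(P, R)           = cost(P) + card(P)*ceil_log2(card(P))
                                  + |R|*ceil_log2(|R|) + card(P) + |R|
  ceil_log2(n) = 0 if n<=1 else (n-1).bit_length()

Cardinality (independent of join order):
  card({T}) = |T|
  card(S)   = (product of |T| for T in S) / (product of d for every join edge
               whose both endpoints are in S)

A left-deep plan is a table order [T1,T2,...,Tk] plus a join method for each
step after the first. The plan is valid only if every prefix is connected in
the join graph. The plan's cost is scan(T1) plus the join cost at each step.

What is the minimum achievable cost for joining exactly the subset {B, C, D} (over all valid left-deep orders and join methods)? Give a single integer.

Selinger DP over subsets of {B,C,D}:
  {D}: scan cost=40, card=40
  {B}: scan cost=40, card=40
  {C}: scan cost=300, card=300
  {BD}: card=800; try (D,hash)→560, (B,hash)→560, (D,merge)→600, (B,merge)→600, (D,nl_idx)→1080, (B,nl_idx)→1080 …(+2); best=560 via (D,hash)
  {BC}: card=1200; try (B,hash)→1080, (B,nl_idx)→3300, (C,merge)→3320, (B,merge)→3580, (C,hash)→5480, (C,nl)→12040 …(+1); best=1080 via (B,hash)
  {BCD}: card=24000; try (D,hash)→2760, (C,hash)→6760, (C,merge)→12360, (D,merge)→15760, (D,nl_idx)→32280, (D,nl)→49080 …(+1); best=2760 via (D,hash)

2760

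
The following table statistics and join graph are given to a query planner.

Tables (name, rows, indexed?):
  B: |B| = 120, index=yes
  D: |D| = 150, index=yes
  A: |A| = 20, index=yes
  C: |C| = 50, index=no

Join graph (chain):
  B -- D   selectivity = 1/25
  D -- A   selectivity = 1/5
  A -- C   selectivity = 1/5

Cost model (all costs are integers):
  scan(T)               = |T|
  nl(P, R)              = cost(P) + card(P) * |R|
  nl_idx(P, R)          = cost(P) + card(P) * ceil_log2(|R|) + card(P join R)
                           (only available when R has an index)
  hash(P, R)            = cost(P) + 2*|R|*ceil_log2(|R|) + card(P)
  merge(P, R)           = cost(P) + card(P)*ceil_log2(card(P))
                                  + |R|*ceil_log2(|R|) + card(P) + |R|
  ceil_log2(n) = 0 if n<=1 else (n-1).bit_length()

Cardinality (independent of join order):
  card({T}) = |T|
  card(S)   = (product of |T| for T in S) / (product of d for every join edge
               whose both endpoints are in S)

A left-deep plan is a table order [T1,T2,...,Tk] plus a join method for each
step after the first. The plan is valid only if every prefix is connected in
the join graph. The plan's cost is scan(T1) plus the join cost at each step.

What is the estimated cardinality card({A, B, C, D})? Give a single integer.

28800

Tables in S: A(20), B(120), C(50), D(150)
Edges inside S: B-D(d=25), D-A(d=5), A-C(d=5)
numerator = 20 * 120 * 50 * 150 = 18000000
denominator = 25 * 5 * 5 = 625
card(S) = 18000000 / 625 = 28800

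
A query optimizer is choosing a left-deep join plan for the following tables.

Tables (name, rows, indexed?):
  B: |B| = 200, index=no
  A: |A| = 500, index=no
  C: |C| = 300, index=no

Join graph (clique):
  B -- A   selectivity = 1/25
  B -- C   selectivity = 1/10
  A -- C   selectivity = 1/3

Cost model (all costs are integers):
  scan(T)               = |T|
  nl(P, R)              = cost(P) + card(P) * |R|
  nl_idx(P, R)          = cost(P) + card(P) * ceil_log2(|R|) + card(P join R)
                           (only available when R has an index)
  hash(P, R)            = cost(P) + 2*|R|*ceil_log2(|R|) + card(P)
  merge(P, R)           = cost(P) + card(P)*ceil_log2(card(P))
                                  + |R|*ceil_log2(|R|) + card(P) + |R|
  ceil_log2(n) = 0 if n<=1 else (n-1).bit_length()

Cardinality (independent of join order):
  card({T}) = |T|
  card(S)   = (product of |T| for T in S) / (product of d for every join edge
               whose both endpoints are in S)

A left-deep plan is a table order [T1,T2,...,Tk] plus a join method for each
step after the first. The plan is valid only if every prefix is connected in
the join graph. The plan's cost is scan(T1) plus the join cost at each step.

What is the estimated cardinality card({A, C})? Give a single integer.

50000

Tables in S: A(500), C(300)
Edges inside S: A-C(d=3)
numerator = 500 * 300 = 150000
denominator = 3 = 3
card(S) = 150000 / 3 = 50000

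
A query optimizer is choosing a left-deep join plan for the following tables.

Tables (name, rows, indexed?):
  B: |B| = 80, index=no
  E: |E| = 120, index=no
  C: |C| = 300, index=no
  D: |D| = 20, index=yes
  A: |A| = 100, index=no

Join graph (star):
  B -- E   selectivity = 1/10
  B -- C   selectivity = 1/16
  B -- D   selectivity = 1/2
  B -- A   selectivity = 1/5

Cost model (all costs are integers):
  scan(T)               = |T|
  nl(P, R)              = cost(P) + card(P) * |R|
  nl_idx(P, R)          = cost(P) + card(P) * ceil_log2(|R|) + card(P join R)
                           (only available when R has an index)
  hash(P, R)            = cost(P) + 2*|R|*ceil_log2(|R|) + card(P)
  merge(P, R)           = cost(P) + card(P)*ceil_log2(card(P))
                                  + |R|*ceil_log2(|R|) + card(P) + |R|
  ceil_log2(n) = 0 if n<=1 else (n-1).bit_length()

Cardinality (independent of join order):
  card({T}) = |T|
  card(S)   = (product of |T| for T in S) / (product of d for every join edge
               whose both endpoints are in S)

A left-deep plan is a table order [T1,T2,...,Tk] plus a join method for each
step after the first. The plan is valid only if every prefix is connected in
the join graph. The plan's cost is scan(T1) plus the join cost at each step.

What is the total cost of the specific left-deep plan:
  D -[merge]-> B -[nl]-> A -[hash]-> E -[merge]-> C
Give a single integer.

step 1: scan D: cost=20, card=20
step 2: join B via merge
    card(P join B) = 20*80/(2) = 800
    cost = 20 + 20*5 + 80*7 + 20 + 80 = 780
step 3: join A via nl
    card(P join A) = 800*100/(5) = 16000
    cost = 780 + 800*100 = 80780
step 4: join E via hash
    card(P join E) = 16000*120/(10) = 192000
    cost = 80780 + 2*120*7 + 16000 = 98460
step 5: join C via merge
    card(P join C) = 192000*300/(16) = 3600000
    cost = 98460 + 192000*18 + 300*9 + 192000 + 300 = 3749460

3749460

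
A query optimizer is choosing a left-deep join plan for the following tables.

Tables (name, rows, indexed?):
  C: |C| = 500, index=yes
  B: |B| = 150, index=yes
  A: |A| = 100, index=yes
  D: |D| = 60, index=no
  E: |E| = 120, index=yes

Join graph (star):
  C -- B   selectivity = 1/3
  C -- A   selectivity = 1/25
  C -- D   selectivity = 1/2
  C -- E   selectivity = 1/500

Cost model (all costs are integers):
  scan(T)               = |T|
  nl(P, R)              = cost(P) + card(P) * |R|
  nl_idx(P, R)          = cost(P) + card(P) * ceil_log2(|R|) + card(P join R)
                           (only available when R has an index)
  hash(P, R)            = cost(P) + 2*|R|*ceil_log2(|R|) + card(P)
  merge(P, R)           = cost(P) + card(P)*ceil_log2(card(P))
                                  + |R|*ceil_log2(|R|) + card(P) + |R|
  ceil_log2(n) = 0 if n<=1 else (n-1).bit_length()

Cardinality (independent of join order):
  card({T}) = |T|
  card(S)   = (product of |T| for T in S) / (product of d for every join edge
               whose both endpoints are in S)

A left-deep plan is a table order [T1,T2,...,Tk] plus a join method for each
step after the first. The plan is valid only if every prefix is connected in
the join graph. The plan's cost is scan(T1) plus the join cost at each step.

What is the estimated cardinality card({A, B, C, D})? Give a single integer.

3000000

Tables in S: A(100), B(150), C(500), D(60)
Edges inside S: C-B(d=3), C-A(d=25), C-D(d=2)
numerator = 100 * 150 * 500 * 60 = 450000000
denominator = 3 * 25 * 2 = 150
card(S) = 450000000 / 150 = 3000000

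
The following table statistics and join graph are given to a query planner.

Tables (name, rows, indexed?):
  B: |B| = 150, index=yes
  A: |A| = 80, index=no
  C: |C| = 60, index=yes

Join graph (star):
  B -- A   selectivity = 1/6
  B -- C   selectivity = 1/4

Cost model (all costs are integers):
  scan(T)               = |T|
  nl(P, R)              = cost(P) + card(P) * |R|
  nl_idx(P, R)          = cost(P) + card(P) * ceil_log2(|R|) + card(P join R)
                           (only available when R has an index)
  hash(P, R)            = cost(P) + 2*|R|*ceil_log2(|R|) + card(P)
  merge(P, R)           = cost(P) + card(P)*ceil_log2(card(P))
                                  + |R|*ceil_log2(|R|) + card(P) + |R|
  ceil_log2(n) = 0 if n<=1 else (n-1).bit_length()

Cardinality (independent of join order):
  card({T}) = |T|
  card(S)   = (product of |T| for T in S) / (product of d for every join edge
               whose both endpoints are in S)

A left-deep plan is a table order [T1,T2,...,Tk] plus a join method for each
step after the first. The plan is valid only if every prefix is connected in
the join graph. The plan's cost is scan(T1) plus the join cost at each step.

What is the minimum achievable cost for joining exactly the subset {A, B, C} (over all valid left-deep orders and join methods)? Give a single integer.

4140

Selinger DP over subsets of {A,B,C}:
  {B}: scan cost=150, card=150
  {A}: scan cost=80, card=80
  {C}: scan cost=60, card=60
  {AB}: card=2000; try (A,hash)→1420, (B,merge)→2070, (A,merge)→2140, (B,hash)→2560, (B,nl_idx)→2720, (B,nl)→12080 …(+1); best=1420 via (A,hash)
  {BC}: card=2250; try (C,hash)→1020, (B,merge)→1830, (C,merge)→1920, (B,hash)→2520, (B,nl_idx)→2790, (C,nl_idx)→3300 …(+2); best=1020 via (C,hash)
  {ABC}: card=30000; try (C,hash)→4140, (A,hash)→4390, (C,merge)→25840, (A,merge)→30910, (C,nl_idx)→43420, (C,nl)→121420 …(+1); best=4140 via (C,hash)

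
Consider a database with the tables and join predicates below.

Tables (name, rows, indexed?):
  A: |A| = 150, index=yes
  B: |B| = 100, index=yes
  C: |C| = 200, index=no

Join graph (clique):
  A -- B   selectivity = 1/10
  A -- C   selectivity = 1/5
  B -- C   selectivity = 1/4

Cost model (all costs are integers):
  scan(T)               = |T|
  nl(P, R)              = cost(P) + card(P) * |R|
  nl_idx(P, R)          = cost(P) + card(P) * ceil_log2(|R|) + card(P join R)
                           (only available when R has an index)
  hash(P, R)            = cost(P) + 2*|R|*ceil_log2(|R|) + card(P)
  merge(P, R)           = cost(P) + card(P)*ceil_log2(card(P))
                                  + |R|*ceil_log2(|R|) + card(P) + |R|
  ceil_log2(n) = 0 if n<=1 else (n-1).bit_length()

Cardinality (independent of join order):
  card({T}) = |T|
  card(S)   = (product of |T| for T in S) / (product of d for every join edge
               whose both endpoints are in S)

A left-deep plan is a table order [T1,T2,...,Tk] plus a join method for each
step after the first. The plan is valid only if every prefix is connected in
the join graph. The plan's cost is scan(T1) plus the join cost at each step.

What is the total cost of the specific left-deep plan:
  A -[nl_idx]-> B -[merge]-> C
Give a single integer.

step 1: scan A: cost=150, card=150
step 2: join B via nl_idx
    card(P join B) = 150*100/(10) = 1500
    cost = 150 + 150*7 + 1500 = 2700
step 3: join C via merge
    card(P join C) = 1500*200/(5*4) = 15000
    cost = 2700 + 1500*11 + 200*8 + 1500 + 200 = 22500

22500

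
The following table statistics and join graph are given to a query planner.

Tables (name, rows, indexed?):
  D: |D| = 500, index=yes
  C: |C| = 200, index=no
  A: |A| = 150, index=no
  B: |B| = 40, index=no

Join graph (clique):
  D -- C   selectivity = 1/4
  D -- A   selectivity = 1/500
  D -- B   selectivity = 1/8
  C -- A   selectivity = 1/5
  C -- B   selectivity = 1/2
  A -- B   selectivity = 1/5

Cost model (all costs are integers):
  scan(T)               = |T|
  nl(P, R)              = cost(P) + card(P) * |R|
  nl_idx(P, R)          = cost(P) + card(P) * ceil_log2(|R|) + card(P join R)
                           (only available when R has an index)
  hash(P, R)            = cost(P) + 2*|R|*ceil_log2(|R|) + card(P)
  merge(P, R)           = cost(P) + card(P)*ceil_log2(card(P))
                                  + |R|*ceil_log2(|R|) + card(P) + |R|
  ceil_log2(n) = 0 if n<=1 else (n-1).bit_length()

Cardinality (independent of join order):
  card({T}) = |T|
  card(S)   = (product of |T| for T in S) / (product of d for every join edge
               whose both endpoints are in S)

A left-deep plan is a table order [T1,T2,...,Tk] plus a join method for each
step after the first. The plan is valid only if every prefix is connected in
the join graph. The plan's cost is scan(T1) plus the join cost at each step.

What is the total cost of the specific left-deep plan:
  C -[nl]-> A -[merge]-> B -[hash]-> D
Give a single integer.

147480

step 1: scan C: cost=200, card=200
step 2: join A via nl
    card(P join A) = 200*150/(5) = 6000
    cost = 200 + 200*150 = 30200
step 3: join B via merge
    card(P join B) = 6000*40/(2*5) = 24000
    cost = 30200 + 6000*13 + 40*6 + 6000 + 40 = 114480
step 4: join D via hash
    card(P join D) = 24000*500/(4*500*8) = 750
    cost = 114480 + 2*500*9 + 24000 = 147480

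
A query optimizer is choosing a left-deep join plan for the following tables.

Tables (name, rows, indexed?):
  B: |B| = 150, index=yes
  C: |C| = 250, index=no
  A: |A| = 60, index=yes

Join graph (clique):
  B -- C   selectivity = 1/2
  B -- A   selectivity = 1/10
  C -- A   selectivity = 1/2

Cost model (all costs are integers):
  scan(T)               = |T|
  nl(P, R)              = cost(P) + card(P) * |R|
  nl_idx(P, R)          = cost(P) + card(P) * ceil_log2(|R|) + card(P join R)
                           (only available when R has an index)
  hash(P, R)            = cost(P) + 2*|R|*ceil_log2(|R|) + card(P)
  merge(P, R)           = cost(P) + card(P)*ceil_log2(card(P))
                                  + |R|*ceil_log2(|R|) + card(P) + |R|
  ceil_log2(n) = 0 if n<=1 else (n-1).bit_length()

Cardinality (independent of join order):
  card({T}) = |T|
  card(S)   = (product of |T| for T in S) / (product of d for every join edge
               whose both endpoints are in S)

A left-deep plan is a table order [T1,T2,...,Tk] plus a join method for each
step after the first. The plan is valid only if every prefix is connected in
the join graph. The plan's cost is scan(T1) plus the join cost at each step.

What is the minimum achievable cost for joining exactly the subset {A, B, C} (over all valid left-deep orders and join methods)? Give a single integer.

5920

Selinger DP over subsets of {A,B,C}:
  {B}: scan cost=150, card=150
  {C}: scan cost=250, card=250
  {A}: scan cost=60, card=60
  {BC}: card=18750; try (B,hash)→2900, (C,merge)→3750, (B,merge)→3850, (C,hash)→4300, (B,nl_idx)→21000, (C,nl)→37650 …(+1); best=2900 via (B,hash)
  {AB}: card=900; try (A,hash)→1020, (B,nl_idx)→1440, (B,merge)→1830, (A,merge)→1920, (A,nl_idx)→1950, (B,hash)→2520 …(+2); best=1020 via (A,hash)
  {AC}: card=7500; try (A,hash)→1220, (C,merge)→2730, (A,merge)→2920, (C,hash)→4120, (A,nl_idx)→9250, (C,nl)→15060 …(+1); best=1220 via (A,hash)
  {ABC}: card=56250; try (C,hash)→5920, (B,hash)→11120, (C,merge)→13170, (A,hash)→22370, (B,merge)→107570, (B,nl_idx)→117470 …(+5); best=5920 via (C,hash)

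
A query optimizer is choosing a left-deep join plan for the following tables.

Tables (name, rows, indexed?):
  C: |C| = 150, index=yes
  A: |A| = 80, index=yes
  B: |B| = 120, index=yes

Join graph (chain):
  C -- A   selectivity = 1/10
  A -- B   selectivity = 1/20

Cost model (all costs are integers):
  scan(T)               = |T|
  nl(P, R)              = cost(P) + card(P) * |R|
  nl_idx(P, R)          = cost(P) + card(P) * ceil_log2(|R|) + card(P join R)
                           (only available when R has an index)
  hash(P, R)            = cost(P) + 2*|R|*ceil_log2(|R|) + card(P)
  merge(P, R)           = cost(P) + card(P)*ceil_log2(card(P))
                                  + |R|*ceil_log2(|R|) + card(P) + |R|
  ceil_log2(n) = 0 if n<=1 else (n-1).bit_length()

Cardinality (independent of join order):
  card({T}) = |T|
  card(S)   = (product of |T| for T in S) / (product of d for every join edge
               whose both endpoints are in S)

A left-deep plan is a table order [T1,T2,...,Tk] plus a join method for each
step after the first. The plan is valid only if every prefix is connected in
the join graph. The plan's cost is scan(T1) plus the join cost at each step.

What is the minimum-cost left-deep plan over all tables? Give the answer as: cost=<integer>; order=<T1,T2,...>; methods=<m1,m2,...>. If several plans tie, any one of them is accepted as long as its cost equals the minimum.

Selinger DP (subsets sized 1..n):
  {C}: scan cost=150, card=150
  {A}: scan cost=80, card=80
  {B}: scan cost=120, card=120
  {AC}: card=1200; try (A,hash)→1420, (C,nl_idx)→1920, (C,merge)→2070, (A,merge)→2140, (A,nl_idx)→2400, (C,hash)→2560 …(+2); best=1420 via (A,hash)
  {AB}: card=480; try (B,nl_idx)→1120, (A,hash)→1360, (A,nl_idx)→1440, (B,merge)→1680, (A,merge)→1720, (B,hash)→1840 …(+2); best=1120 via (B,nl_idx)
  {ABC}: card=7200; try (C,hash)→4000, (B,hash)→4300, (C,merge)→7270, (C,nl_idx)→12160, (B,merge)→16780, (B,nl_idx)→17020 …(+2); best=4000 via (C,hash)

cost=4000; order=A,B,C; methods=nl_idx,hash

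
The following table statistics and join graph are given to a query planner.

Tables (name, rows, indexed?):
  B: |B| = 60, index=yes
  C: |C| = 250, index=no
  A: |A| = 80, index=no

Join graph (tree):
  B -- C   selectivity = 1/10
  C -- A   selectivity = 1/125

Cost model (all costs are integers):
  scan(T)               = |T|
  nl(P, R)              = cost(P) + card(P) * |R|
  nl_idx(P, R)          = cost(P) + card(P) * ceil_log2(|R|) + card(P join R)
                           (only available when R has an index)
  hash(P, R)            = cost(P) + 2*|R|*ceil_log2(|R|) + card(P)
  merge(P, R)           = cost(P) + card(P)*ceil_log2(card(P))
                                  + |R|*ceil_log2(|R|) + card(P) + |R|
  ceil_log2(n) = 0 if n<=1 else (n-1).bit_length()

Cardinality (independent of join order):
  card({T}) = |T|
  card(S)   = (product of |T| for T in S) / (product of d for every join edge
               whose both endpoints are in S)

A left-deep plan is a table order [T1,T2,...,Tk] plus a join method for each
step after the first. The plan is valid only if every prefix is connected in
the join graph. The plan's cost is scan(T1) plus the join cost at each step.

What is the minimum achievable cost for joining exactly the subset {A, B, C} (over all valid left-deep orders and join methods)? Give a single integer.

2500

Selinger DP over subsets of {A,B,C}:
  {B}: scan cost=60, card=60
  {C}: scan cost=250, card=250
  {A}: scan cost=80, card=80
  {BC}: card=1500; try (B,hash)→1220, (C,merge)→2730, (B,merge)→2920, (B,nl_idx)→3250, (C,hash)→4120, (C,nl)→15060 …(+1); best=1220 via (B,hash)
  {AC}: card=160; try (A,hash)→1620, (C,merge)→2970, (A,merge)→3140, (C,hash)→4160, (C,nl)→20080, (A,nl)→20250; best=1620 via (A,hash)
  {ABC}: card=960; try (B,hash)→2500, (B,merge)→3480, (B,nl_idx)→3540, (A,hash)→3840, (B,nl)→11220, (A,merge)→19860 …(+1); best=2500 via (B,hash)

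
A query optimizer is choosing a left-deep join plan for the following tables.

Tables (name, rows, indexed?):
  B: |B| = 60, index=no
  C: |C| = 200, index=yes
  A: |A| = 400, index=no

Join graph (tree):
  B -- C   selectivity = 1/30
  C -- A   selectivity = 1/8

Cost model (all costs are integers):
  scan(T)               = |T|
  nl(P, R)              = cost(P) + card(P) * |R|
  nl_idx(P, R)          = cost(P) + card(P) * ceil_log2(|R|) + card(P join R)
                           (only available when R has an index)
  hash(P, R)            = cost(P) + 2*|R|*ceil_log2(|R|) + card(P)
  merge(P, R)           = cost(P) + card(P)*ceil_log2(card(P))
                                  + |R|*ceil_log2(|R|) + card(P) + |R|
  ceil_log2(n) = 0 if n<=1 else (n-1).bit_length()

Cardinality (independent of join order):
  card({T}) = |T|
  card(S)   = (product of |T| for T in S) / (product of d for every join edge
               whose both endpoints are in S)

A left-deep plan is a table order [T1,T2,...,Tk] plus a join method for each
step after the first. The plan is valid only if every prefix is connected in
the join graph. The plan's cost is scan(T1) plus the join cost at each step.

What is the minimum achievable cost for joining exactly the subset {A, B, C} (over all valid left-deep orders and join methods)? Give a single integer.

8540

Selinger DP over subsets of {A,B,C}:
  {B}: scan cost=60, card=60
  {C}: scan cost=200, card=200
  {A}: scan cost=400, card=400
  {BC}: card=400; try (C,nl_idx)→940, (B,hash)→1120, (C,merge)→2280, (B,merge)→2420, (C,hash)→3320, (C,nl)→12060 …(+1); best=940 via (C,nl_idx)
  {AC}: card=10000; try (C,hash)→4000, (A,merge)→6000, (C,merge)→6200, (A,hash)→7600, (C,nl_idx)→13600, (A,nl)→80200 …(+1); best=4000 via (C,hash)
  {ABC}: card=20000; try (A,hash)→8540, (A,merge)→8940, (B,hash)→14720, (B,merge)→154420, (A,nl)→160940, (B,nl)→604000; best=8540 via (A,hash)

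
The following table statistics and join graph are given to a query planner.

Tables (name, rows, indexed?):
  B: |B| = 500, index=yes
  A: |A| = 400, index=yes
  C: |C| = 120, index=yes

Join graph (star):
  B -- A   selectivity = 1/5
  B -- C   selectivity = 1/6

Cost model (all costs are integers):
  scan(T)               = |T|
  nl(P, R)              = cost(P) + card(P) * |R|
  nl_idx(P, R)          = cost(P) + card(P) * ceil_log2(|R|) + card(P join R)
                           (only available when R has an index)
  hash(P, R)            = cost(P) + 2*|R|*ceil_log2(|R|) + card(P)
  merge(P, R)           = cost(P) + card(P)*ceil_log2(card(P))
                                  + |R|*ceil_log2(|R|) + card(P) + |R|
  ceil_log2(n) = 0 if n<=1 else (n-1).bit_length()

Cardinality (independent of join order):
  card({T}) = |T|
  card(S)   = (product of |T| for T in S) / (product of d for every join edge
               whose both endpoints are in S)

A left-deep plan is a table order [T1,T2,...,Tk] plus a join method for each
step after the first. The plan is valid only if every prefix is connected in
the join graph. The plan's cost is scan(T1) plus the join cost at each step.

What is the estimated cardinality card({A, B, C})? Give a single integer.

800000

Tables in S: A(400), B(500), C(120)
Edges inside S: B-A(d=5), B-C(d=6)
numerator = 400 * 500 * 120 = 24000000
denominator = 5 * 6 = 30
card(S) = 24000000 / 30 = 800000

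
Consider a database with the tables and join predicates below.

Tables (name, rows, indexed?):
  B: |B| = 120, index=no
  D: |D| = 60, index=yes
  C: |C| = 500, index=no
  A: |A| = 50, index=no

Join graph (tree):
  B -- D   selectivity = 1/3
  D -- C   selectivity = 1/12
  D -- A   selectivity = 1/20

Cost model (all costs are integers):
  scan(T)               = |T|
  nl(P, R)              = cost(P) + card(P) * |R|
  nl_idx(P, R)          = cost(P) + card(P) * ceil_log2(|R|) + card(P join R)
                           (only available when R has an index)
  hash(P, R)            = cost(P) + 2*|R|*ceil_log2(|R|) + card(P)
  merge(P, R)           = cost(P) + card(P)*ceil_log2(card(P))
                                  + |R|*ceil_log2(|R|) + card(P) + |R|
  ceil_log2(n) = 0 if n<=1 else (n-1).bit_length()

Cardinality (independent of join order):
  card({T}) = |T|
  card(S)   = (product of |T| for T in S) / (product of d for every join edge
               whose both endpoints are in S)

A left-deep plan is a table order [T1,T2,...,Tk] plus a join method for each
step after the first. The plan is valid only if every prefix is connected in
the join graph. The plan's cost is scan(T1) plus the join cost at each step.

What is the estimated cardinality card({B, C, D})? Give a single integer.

100000

Tables in S: B(120), C(500), D(60)
Edges inside S: B-D(d=3), D-C(d=12)
numerator = 120 * 500 * 60 = 3600000
denominator = 3 * 12 = 36
card(S) = 3600000 / 36 = 100000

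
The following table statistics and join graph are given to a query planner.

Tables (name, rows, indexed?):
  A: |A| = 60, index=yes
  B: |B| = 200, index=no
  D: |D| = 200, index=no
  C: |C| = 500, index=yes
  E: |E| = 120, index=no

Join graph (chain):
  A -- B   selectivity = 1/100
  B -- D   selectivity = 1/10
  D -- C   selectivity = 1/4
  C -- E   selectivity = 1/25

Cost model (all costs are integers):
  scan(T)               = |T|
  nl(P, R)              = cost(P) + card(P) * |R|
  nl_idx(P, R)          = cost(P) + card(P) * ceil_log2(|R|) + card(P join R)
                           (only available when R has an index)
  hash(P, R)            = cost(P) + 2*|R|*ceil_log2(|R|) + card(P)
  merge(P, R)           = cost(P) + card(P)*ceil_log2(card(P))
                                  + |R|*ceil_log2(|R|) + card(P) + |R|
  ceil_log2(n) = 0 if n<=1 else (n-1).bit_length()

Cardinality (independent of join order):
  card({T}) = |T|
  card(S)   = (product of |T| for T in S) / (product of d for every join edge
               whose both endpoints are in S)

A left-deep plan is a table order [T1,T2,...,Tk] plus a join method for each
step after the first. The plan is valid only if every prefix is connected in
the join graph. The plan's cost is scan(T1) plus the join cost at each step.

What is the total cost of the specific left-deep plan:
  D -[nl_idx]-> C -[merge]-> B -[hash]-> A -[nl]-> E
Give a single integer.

step 1: scan D: cost=200, card=200
step 2: join C via nl_idx
    card(P join C) = 200*500/(4) = 25000
    cost = 200 + 200*9 + 25000 = 27000
step 3: join B via merge
    card(P join B) = 25000*200/(10) = 500000
    cost = 27000 + 25000*15 + 200*8 + 25000 + 200 = 428800
step 4: join A via hash
    card(P join A) = 500000*60/(100) = 300000
    cost = 428800 + 2*60*6 + 500000 = 929520
step 5: join E via nl
    card(P join E) = 300000*120/(25) = 1440000
    cost = 929520 + 300000*120 = 36929520

36929520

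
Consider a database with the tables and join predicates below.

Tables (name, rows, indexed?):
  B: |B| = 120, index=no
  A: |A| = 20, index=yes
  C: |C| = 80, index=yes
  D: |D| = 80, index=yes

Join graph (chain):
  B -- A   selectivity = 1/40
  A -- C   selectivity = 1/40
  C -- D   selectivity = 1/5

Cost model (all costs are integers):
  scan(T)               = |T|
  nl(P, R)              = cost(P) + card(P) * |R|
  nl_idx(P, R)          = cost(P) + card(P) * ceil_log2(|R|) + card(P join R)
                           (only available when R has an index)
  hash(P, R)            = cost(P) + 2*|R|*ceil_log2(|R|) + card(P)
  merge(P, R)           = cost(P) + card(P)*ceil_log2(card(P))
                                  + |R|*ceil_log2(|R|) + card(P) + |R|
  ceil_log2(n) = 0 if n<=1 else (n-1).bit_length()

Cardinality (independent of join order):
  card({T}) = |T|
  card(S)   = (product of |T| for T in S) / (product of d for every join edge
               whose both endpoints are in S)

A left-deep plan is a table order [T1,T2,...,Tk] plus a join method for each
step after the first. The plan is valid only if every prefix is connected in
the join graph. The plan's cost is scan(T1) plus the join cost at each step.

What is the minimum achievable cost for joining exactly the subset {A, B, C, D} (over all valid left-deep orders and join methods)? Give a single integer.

2220

Selinger DP over subsets of {A,B,C,D}:
  {B}: scan cost=120, card=120
  {A}: scan cost=20, card=20
  {C}: scan cost=80, card=80
  {D}: scan cost=80, card=80
  {AB}: card=60; try (A,hash)→440, (A,nl_idx)→780, (B,merge)→1100, (A,merge)→1200, (B,hash)→1720, (B,nl)→2420 …(+1); best=440 via (A,hash)
  {AC}: card=40; try (C,nl_idx)→200, (A,hash)→360, (A,nl_idx)→520, (C,merge)→780, (A,merge)→840, (C,hash)→1160 …(+2); best=200 via (C,nl_idx)
  {CD}: card=1280; try (D,hash)→1280, (C,hash)→1280, (D,merge)→1360, (C,merge)→1360, (D,nl_idx)→1920, (C,nl_idx)→1920 …(+2); best=1280 via (D,hash)
  {ABC}: card=120; try (C,nl_idx)→980, (B,merge)→1440, (C,merge)→1500, (C,hash)→1620, (B,hash)→1920, (B,nl)→5000 …(+1); best=980 via (C,nl_idx)
  {ACD}: card=640; try (D,merge)→1120, (D,nl_idx)→1120, (D,hash)→1360, (A,hash)→2760, (D,nl)→3400, (A,nl_idx)→8320 …(+2); best=1120 via (D,merge)
  {ABCD}: card=1920; try (D,hash)→2220, (D,merge)→2580, (B,hash)→3440, (D,nl_idx)→3740, (B,merge)→9120, (D,nl)→10580 …(+1); best=2220 via (D,hash)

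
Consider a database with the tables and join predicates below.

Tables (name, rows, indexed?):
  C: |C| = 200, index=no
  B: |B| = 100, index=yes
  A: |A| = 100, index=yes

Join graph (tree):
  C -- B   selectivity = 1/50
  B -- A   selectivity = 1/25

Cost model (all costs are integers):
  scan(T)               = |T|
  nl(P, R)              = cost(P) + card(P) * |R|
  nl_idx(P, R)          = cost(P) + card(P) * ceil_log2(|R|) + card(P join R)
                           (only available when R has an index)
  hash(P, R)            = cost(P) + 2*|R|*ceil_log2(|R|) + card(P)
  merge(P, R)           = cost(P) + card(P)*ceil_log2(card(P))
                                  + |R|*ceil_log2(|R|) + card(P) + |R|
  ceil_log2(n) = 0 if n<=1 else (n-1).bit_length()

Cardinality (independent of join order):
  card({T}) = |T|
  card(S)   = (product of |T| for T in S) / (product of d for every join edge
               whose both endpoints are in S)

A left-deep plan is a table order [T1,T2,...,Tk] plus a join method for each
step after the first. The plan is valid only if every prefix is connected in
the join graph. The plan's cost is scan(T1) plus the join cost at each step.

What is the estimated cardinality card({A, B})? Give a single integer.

400

Tables in S: A(100), B(100)
Edges inside S: B-A(d=25)
numerator = 100 * 100 = 10000
denominator = 25 = 25
card(S) = 10000 / 25 = 400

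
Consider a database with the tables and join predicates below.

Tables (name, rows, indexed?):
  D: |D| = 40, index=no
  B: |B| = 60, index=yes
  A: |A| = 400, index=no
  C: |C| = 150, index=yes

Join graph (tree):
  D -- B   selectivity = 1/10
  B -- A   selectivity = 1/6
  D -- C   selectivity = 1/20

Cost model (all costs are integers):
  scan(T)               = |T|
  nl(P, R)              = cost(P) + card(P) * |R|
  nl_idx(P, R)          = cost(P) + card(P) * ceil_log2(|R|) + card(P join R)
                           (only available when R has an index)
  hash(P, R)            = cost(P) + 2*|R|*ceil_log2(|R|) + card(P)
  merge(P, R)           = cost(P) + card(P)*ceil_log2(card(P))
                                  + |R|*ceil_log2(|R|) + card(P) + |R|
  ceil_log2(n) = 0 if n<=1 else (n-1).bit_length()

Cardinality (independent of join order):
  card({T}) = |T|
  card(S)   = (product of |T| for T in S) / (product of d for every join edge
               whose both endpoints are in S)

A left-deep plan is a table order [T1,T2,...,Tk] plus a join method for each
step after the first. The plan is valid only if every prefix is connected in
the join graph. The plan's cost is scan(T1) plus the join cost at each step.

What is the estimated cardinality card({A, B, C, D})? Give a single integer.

120000

Tables in S: A(400), B(60), C(150), D(40)
Edges inside S: D-B(d=10), B-A(d=6), D-C(d=20)
numerator = 400 * 60 * 150 * 40 = 144000000
denominator = 10 * 6 * 20 = 1200
card(S) = 144000000 / 1200 = 120000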